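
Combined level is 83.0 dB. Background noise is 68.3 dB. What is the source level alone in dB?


Given values:
  L_total = 83.0 dB, L_bg = 68.3 dB
Formula: L_source = 10 * log10(10^(L_total/10) - 10^(L_bg/10))
Convert to linear:
  10^(83.0/10) = 199526231.4969
  10^(68.3/10) = 6760829.7539
Difference: 199526231.4969 - 6760829.7539 = 192765401.743
L_source = 10 * log10(192765401.743) = 82.85

82.85 dB


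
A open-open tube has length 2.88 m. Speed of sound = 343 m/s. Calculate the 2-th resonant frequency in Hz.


Given values:
  Tube type: open-open, L = 2.88 m, c = 343 m/s, n = 2
Formula: f_n = n * c / (2 * L)
Compute 2 * L = 2 * 2.88 = 5.76
f = 2 * 343 / 5.76
f = 119.1

119.1 Hz


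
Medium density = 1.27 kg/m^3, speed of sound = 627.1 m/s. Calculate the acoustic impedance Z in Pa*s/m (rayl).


Given values:
  rho = 1.27 kg/m^3
  c = 627.1 m/s
Formula: Z = rho * c
Z = 1.27 * 627.1
Z = 796.42

796.42 rayl


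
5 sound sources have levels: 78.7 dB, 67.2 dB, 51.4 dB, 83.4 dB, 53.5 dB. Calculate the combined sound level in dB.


Formula: L_total = 10 * log10( sum(10^(Li/10)) )
  Source 1: 10^(78.7/10) = 74131024.1301
  Source 2: 10^(67.2/10) = 5248074.6025
  Source 3: 10^(51.4/10) = 138038.4265
  Source 4: 10^(83.4/10) = 218776162.395
  Source 5: 10^(53.5/10) = 223872.1139
Sum of linear values = 298517171.668
L_total = 10 * log10(298517171.668) = 84.75

84.75 dB


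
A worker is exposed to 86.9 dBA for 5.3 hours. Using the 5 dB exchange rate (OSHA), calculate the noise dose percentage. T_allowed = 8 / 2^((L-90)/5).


Given values:
  L = 86.9 dBA, T = 5.3 hours
Formula: T_allowed = 8 / 2^((L - 90) / 5)
Compute exponent: (86.9 - 90) / 5 = -0.62
Compute 2^(-0.62) = 0.650671
T_allowed = 8 / 0.650671 = 12.295 hours
Dose = (T / T_allowed) * 100
Dose = (5.3 / 12.295) * 100 = 43.11

43.11 %


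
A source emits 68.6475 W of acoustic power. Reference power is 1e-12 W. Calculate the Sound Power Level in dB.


Given values:
  W = 68.6475 W
  W_ref = 1e-12 W
Formula: SWL = 10 * log10(W / W_ref)
Compute ratio: W / W_ref = 68647500000000
Compute log10: log10(68647500000000) = 13.836625
Multiply: SWL = 10 * 13.836625 = 138.37

138.37 dB


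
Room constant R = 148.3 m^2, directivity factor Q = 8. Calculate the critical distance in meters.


Given values:
  R = 148.3 m^2, Q = 8
Formula: d_c = 0.141 * sqrt(Q * R)
Compute Q * R = 8 * 148.3 = 1186.4
Compute sqrt(1186.4) = 34.4442
d_c = 0.141 * 34.4442 = 4.857

4.857 m


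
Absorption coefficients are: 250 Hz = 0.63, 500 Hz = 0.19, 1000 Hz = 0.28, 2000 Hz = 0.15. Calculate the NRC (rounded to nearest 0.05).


Given values:
  a_250 = 0.63, a_500 = 0.19
  a_1000 = 0.28, a_2000 = 0.15
Formula: NRC = (a250 + a500 + a1000 + a2000) / 4
Sum = 0.63 + 0.19 + 0.28 + 0.15 = 1.25
NRC = 1.25 / 4 = 0.3125
Rounded to nearest 0.05: 0.3

0.3


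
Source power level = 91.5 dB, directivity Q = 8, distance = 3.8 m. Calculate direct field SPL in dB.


Given values:
  Lw = 91.5 dB, Q = 8, r = 3.8 m
Formula: SPL = Lw + 10 * log10(Q / (4 * pi * r^2))
Compute 4 * pi * r^2 = 4 * pi * 3.8^2 = 181.4584
Compute Q / denom = 8 / 181.4584 = 0.04408724
Compute 10 * log10(0.04408724) = -13.5569
SPL = 91.5 + (-13.5569) = 77.94

77.94 dB


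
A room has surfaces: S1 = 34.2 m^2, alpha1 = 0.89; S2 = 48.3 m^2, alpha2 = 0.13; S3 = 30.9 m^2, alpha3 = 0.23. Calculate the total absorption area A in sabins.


Given surfaces:
  Surface 1: 34.2 * 0.89 = 30.438
  Surface 2: 48.3 * 0.13 = 6.279
  Surface 3: 30.9 * 0.23 = 7.107
Formula: A = sum(Si * alpha_i)
A = 30.438 + 6.279 + 7.107
A = 43.82

43.82 sabins


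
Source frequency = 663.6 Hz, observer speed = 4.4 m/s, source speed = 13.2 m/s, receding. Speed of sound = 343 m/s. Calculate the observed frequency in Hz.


Given values:
  f_s = 663.6 Hz, v_o = 4.4 m/s, v_s = 13.2 m/s
  Direction: receding
Formula: f_o = f_s * (c - v_o) / (c + v_s)
Numerator: c - v_o = 343 - 4.4 = 338.6
Denominator: c + v_s = 343 + 13.2 = 356.2
f_o = 663.6 * 338.6 / 356.2 = 630.81

630.81 Hz


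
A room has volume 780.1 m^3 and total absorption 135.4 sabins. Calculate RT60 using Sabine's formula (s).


Given values:
  V = 780.1 m^3
  A = 135.4 sabins
Formula: RT60 = 0.161 * V / A
Numerator: 0.161 * 780.1 = 125.5961
RT60 = 125.5961 / 135.4 = 0.928

0.928 s


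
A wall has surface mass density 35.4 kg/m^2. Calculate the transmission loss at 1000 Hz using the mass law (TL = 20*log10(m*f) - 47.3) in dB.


Given values:
  m = 35.4 kg/m^2, f = 1000 Hz
Formula: TL = 20 * log10(m * f) - 47.3
Compute m * f = 35.4 * 1000 = 35400.0
Compute log10(35400.0) = 4.549003
Compute 20 * 4.549003 = 90.9801
TL = 90.9801 - 47.3 = 43.68

43.68 dB


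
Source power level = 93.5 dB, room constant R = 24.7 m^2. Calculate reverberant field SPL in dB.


Given values:
  Lw = 93.5 dB, R = 24.7 m^2
Formula: SPL = Lw + 10 * log10(4 / R)
Compute 4 / R = 4 / 24.7 = 0.161943
Compute 10 * log10(0.161943) = -7.9064
SPL = 93.5 + (-7.9064) = 85.59

85.59 dB


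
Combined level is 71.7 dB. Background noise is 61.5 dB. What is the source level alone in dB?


Given values:
  L_total = 71.7 dB, L_bg = 61.5 dB
Formula: L_source = 10 * log10(10^(L_total/10) - 10^(L_bg/10))
Convert to linear:
  10^(71.7/10) = 14791083.8817
  10^(61.5/10) = 1412537.5446
Difference: 14791083.8817 - 1412537.5446 = 13378546.3371
L_source = 10 * log10(13378546.3371) = 71.26

71.26 dB


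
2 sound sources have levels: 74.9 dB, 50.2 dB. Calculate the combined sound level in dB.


Formula: L_total = 10 * log10( sum(10^(Li/10)) )
  Source 1: 10^(74.9/10) = 30902954.3251
  Source 2: 10^(50.2/10) = 104712.8548
Sum of linear values = 31007667.1799
L_total = 10 * log10(31007667.1799) = 74.91

74.91 dB


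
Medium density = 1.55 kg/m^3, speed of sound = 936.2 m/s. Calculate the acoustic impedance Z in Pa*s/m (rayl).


Given values:
  rho = 1.55 kg/m^3
  c = 936.2 m/s
Formula: Z = rho * c
Z = 1.55 * 936.2
Z = 1451.11

1451.11 rayl


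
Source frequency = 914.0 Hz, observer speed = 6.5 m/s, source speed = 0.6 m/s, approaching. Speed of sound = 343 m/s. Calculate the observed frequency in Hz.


Given values:
  f_s = 914.0 Hz, v_o = 6.5 m/s, v_s = 0.6 m/s
  Direction: approaching
Formula: f_o = f_s * (c + v_o) / (c - v_s)
Numerator: c + v_o = 343 + 6.5 = 349.5
Denominator: c - v_s = 343 - 0.6 = 342.4
f_o = 914.0 * 349.5 / 342.4 = 932.95

932.95 Hz


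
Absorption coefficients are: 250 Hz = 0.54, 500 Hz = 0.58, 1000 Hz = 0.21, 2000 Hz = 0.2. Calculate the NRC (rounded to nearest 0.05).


Given values:
  a_250 = 0.54, a_500 = 0.58
  a_1000 = 0.21, a_2000 = 0.2
Formula: NRC = (a250 + a500 + a1000 + a2000) / 4
Sum = 0.54 + 0.58 + 0.21 + 0.2 = 1.53
NRC = 1.53 / 4 = 0.3825
Rounded to nearest 0.05: 0.4

0.4


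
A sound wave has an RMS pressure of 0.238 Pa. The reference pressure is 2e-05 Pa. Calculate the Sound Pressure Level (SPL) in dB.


Given values:
  p = 0.238 Pa
  p_ref = 2e-05 Pa
Formula: SPL = 20 * log10(p / p_ref)
Compute ratio: p / p_ref = 0.238 / 2e-05 = 11900
Compute log10: log10(11900) = 4.075547
Multiply: SPL = 20 * 4.075547 = 81.51

81.51 dB


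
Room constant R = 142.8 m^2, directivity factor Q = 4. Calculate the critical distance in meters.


Given values:
  R = 142.8 m^2, Q = 4
Formula: d_c = 0.141 * sqrt(Q * R)
Compute Q * R = 4 * 142.8 = 571.2
Compute sqrt(571.2) = 23.8998
d_c = 0.141 * 23.8998 = 3.37

3.37 m


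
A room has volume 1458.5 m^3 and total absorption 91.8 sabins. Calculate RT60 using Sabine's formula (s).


Given values:
  V = 1458.5 m^3
  A = 91.8 sabins
Formula: RT60 = 0.161 * V / A
Numerator: 0.161 * 1458.5 = 234.8185
RT60 = 234.8185 / 91.8 = 2.558

2.558 s


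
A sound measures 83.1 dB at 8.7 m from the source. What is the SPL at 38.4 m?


Given values:
  SPL1 = 83.1 dB, r1 = 8.7 m, r2 = 38.4 m
Formula: SPL2 = SPL1 - 20 * log10(r2 / r1)
Compute ratio: r2 / r1 = 38.4 / 8.7 = 4.4138
Compute log10: log10(4.4138) = 0.644813
Compute drop: 20 * 0.644813 = 12.8963
SPL2 = 83.1 - 12.8963 = 70.2

70.2 dB


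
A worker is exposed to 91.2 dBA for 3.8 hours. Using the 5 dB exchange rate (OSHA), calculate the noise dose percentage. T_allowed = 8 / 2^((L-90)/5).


Given values:
  L = 91.2 dBA, T = 3.8 hours
Formula: T_allowed = 8 / 2^((L - 90) / 5)
Compute exponent: (91.2 - 90) / 5 = 0.24
Compute 2^(0.24) = 1.180993
T_allowed = 8 / 1.180993 = 6.773961 hours
Dose = (T / T_allowed) * 100
Dose = (3.8 / 6.773961) * 100 = 56.1

56.1 %


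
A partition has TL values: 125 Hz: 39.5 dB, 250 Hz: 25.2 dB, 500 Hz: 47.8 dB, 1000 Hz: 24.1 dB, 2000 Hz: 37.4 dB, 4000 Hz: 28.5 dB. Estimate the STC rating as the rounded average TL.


Given TL values at each frequency:
  125 Hz: 39.5 dB
  250 Hz: 25.2 dB
  500 Hz: 47.8 dB
  1000 Hz: 24.1 dB
  2000 Hz: 37.4 dB
  4000 Hz: 28.5 dB
Formula: STC ~ round(average of TL values)
Sum = 39.5 + 25.2 + 47.8 + 24.1 + 37.4 + 28.5 = 202.5
Average = 202.5 / 6 = 33.75
Rounded: 34

34


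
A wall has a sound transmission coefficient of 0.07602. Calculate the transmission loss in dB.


Given values:
  tau = 0.07602
Formula: TL = 10 * log10(1 / tau)
Compute 1 / tau = 1 / 0.07602 = 13.1544
Compute log10(13.1544) = 1.119071
TL = 10 * 1.119071 = 11.19

11.19 dB


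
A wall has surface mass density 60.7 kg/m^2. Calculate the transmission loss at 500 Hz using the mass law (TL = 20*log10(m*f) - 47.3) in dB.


Given values:
  m = 60.7 kg/m^2, f = 500 Hz
Formula: TL = 20 * log10(m * f) - 47.3
Compute m * f = 60.7 * 500 = 30350.0
Compute log10(30350.0) = 4.482159
Compute 20 * 4.482159 = 89.6432
TL = 89.6432 - 47.3 = 42.34

42.34 dB


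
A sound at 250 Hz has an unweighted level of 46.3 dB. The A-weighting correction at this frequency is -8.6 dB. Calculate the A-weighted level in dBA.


Given values:
  SPL = 46.3 dB
  A-weighting at 250 Hz = -8.6 dB
Formula: L_A = SPL + A_weight
L_A = 46.3 + (-8.6)
L_A = 37.7

37.7 dBA


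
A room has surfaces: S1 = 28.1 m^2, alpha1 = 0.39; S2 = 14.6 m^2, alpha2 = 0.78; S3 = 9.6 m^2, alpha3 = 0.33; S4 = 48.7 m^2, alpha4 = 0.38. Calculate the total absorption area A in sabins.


Given surfaces:
  Surface 1: 28.1 * 0.39 = 10.959
  Surface 2: 14.6 * 0.78 = 11.388
  Surface 3: 9.6 * 0.33 = 3.168
  Surface 4: 48.7 * 0.38 = 18.506
Formula: A = sum(Si * alpha_i)
A = 10.959 + 11.388 + 3.168 + 18.506
A = 44.02

44.02 sabins


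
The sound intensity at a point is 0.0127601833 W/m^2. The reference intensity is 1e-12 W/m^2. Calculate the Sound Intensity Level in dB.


Given values:
  I = 0.0127601833 W/m^2
  I_ref = 1e-12 W/m^2
Formula: SIL = 10 * log10(I / I_ref)
Compute ratio: I / I_ref = 12760183300
Compute log10: log10(12760183300) = 10.105857
Multiply: SIL = 10 * 10.105857 = 101.06

101.06 dB


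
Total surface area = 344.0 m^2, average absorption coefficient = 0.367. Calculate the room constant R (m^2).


Given values:
  S = 344.0 m^2, alpha = 0.367
Formula: R = S * alpha / (1 - alpha)
Numerator: 344.0 * 0.367 = 126.248
Denominator: 1 - 0.367 = 0.633
R = 126.248 / 0.633 = 199.44

199.44 m^2


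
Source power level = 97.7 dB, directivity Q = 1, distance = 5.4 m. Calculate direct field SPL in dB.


Given values:
  Lw = 97.7 dB, Q = 1, r = 5.4 m
Formula: SPL = Lw + 10 * log10(Q / (4 * pi * r^2))
Compute 4 * pi * r^2 = 4 * pi * 5.4^2 = 366.4354
Compute Q / denom = 1 / 366.4354 = 0.00272899
Compute 10 * log10(0.00272899) = -25.64
SPL = 97.7 + (-25.64) = 72.06

72.06 dB


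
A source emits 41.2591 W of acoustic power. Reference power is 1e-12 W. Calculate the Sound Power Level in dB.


Given values:
  W = 41.2591 W
  W_ref = 1e-12 W
Formula: SWL = 10 * log10(W / W_ref)
Compute ratio: W / W_ref = 41259100000000
Compute log10: log10(41259100000000) = 13.61552
Multiply: SWL = 10 * 13.61552 = 136.16

136.16 dB


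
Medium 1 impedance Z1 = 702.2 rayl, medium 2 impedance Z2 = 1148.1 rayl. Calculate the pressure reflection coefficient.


Given values:
  Z1 = 702.2 rayl, Z2 = 1148.1 rayl
Formula: R = (Z2 - Z1) / (Z2 + Z1)
Numerator: Z2 - Z1 = 1148.1 - 702.2 = 445.9
Denominator: Z2 + Z1 = 1148.1 + 702.2 = 1850.3
R = 445.9 / 1850.3 = 0.241

0.241


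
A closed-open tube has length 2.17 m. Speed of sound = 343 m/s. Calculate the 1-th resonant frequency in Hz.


Given values:
  Tube type: closed-open, L = 2.17 m, c = 343 m/s, n = 1
Formula: f_n = (2n - 1) * c / (4 * L)
Compute 2n - 1 = 2*1 - 1 = 1
Compute 4 * L = 4 * 2.17 = 8.68
f = 1 * 343 / 8.68
f = 39.52

39.52 Hz


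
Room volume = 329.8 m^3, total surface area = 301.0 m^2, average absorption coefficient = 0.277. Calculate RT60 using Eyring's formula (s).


Given values:
  V = 329.8 m^3, S = 301.0 m^2, alpha = 0.277
Formula: RT60 = 0.161 * V / (-S * ln(1 - alpha))
Compute ln(1 - 0.277) = ln(0.723) = -0.324346
Denominator: -301.0 * -0.324346 = 97.6281
Numerator: 0.161 * 329.8 = 53.0978
RT60 = 53.0978 / 97.6281 = 0.544

0.544 s


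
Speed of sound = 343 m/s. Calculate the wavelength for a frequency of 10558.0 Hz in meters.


Given values:
  c = 343 m/s, f = 10558.0 Hz
Formula: lambda = c / f
lambda = 343 / 10558.0
lambda = 0.0325

0.0325 m


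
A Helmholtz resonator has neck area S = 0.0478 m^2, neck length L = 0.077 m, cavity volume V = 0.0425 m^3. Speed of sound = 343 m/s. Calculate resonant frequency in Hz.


Given values:
  S = 0.0478 m^2, L = 0.077 m, V = 0.0425 m^3, c = 343 m/s
Formula: f = (c / (2*pi)) * sqrt(S / (V * L))
Compute V * L = 0.0425 * 0.077 = 0.0032725
Compute S / (V * L) = 0.0478 / 0.0032725 = 14.6066
Compute sqrt(14.6066) = 3.821858
Compute c / (2*pi) = 343 / 6.283185 = 54.590148
f = 54.590148 * 3.821858 = 208.64

208.64 Hz


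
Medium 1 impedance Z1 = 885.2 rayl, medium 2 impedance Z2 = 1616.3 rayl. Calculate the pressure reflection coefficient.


Given values:
  Z1 = 885.2 rayl, Z2 = 1616.3 rayl
Formula: R = (Z2 - Z1) / (Z2 + Z1)
Numerator: Z2 - Z1 = 1616.3 - 885.2 = 731.1
Denominator: Z2 + Z1 = 1616.3 + 885.2 = 2501.5
R = 731.1 / 2501.5 = 0.2923

0.2923


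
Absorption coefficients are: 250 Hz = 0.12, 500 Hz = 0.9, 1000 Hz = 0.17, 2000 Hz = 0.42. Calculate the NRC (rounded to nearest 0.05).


Given values:
  a_250 = 0.12, a_500 = 0.9
  a_1000 = 0.17, a_2000 = 0.42
Formula: NRC = (a250 + a500 + a1000 + a2000) / 4
Sum = 0.12 + 0.9 + 0.17 + 0.42 = 1.61
NRC = 1.61 / 4 = 0.4025
Rounded to nearest 0.05: 0.4

0.4


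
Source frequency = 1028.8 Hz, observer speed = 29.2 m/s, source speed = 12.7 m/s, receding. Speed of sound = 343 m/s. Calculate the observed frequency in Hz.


Given values:
  f_s = 1028.8 Hz, v_o = 29.2 m/s, v_s = 12.7 m/s
  Direction: receding
Formula: f_o = f_s * (c - v_o) / (c + v_s)
Numerator: c - v_o = 343 - 29.2 = 313.8
Denominator: c + v_s = 343 + 12.7 = 355.7
f_o = 1028.8 * 313.8 / 355.7 = 907.61

907.61 Hz


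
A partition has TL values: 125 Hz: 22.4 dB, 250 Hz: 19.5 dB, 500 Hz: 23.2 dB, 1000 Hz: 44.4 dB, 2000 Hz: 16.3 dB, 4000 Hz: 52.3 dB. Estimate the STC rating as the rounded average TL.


Given TL values at each frequency:
  125 Hz: 22.4 dB
  250 Hz: 19.5 dB
  500 Hz: 23.2 dB
  1000 Hz: 44.4 dB
  2000 Hz: 16.3 dB
  4000 Hz: 52.3 dB
Formula: STC ~ round(average of TL values)
Sum = 22.4 + 19.5 + 23.2 + 44.4 + 16.3 + 52.3 = 178.1
Average = 178.1 / 6 = 29.68
Rounded: 30

30


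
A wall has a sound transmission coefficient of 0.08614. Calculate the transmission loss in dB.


Given values:
  tau = 0.08614
Formula: TL = 10 * log10(1 / tau)
Compute 1 / tau = 1 / 0.08614 = 11.609
Compute log10(11.609) = 1.064795
TL = 10 * 1.064795 = 10.65

10.65 dB


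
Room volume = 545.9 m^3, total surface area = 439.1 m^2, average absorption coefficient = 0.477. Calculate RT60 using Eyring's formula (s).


Given values:
  V = 545.9 m^3, S = 439.1 m^2, alpha = 0.477
Formula: RT60 = 0.161 * V / (-S * ln(1 - alpha))
Compute ln(1 - 0.477) = ln(0.523) = -0.648174
Denominator: -439.1 * -0.648174 = 284.6132
Numerator: 0.161 * 545.9 = 87.8899
RT60 = 87.8899 / 284.6132 = 0.309

0.309 s


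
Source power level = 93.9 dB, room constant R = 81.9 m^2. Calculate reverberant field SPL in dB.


Given values:
  Lw = 93.9 dB, R = 81.9 m^2
Formula: SPL = Lw + 10 * log10(4 / R)
Compute 4 / R = 4 / 81.9 = 0.04884
Compute 10 * log10(0.04884) = -13.1122
SPL = 93.9 + (-13.1122) = 80.79

80.79 dB


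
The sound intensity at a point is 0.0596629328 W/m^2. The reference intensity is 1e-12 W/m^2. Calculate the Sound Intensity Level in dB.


Given values:
  I = 0.0596629328 W/m^2
  I_ref = 1e-12 W/m^2
Formula: SIL = 10 * log10(I / I_ref)
Compute ratio: I / I_ref = 59662932800
Compute log10: log10(59662932800) = 10.775705
Multiply: SIL = 10 * 10.775705 = 107.76

107.76 dB


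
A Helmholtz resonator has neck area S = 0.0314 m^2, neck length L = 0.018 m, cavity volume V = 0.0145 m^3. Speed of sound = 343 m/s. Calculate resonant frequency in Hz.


Given values:
  S = 0.0314 m^2, L = 0.018 m, V = 0.0145 m^3, c = 343 m/s
Formula: f = (c / (2*pi)) * sqrt(S / (V * L))
Compute V * L = 0.0145 * 0.018 = 0.000261
Compute S / (V * L) = 0.0314 / 0.000261 = 120.3065
Compute sqrt(120.3065) = 10.968432
Compute c / (2*pi) = 343 / 6.283185 = 54.590148
f = 54.590148 * 10.968432 = 598.77

598.77 Hz


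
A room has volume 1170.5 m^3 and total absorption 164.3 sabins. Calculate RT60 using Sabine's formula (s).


Given values:
  V = 1170.5 m^3
  A = 164.3 sabins
Formula: RT60 = 0.161 * V / A
Numerator: 0.161 * 1170.5 = 188.4505
RT60 = 188.4505 / 164.3 = 1.147

1.147 s


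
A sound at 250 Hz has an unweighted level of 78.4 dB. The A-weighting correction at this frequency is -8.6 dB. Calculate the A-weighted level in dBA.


Given values:
  SPL = 78.4 dB
  A-weighting at 250 Hz = -8.6 dB
Formula: L_A = SPL + A_weight
L_A = 78.4 + (-8.6)
L_A = 69.8

69.8 dBA


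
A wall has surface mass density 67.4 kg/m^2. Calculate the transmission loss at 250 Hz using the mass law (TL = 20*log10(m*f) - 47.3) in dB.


Given values:
  m = 67.4 kg/m^2, f = 250 Hz
Formula: TL = 20 * log10(m * f) - 47.3
Compute m * f = 67.4 * 250 = 16850.0
Compute log10(16850.0) = 4.2266
Compute 20 * 4.2266 = 84.532
TL = 84.532 - 47.3 = 37.23

37.23 dB


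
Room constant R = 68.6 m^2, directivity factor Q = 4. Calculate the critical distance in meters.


Given values:
  R = 68.6 m^2, Q = 4
Formula: d_c = 0.141 * sqrt(Q * R)
Compute Q * R = 4 * 68.6 = 274.4
Compute sqrt(274.4) = 16.565
d_c = 0.141 * 16.565 = 2.336

2.336 m


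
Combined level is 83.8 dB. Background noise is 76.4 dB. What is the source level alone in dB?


Given values:
  L_total = 83.8 dB, L_bg = 76.4 dB
Formula: L_source = 10 * log10(10^(L_total/10) - 10^(L_bg/10))
Convert to linear:
  10^(83.8/10) = 239883291.9019
  10^(76.4/10) = 43651583.224
Difference: 239883291.9019 - 43651583.224 = 196231708.6779
L_source = 10 * log10(196231708.6779) = 82.93

82.93 dB


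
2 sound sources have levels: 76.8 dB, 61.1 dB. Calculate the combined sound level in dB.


Formula: L_total = 10 * log10( sum(10^(Li/10)) )
  Source 1: 10^(76.8/10) = 47863009.2323
  Source 2: 10^(61.1/10) = 1288249.5517
Sum of linear values = 49151258.784
L_total = 10 * log10(49151258.784) = 76.92

76.92 dB


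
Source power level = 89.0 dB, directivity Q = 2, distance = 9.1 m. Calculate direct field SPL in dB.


Given values:
  Lw = 89.0 dB, Q = 2, r = 9.1 m
Formula: SPL = Lw + 10 * log10(Q / (4 * pi * r^2))
Compute 4 * pi * r^2 = 4 * pi * 9.1^2 = 1040.6212
Compute Q / denom = 2 / 1040.6212 = 0.00192193
Compute 10 * log10(0.00192193) = -27.1626
SPL = 89.0 + (-27.1626) = 61.84

61.84 dB


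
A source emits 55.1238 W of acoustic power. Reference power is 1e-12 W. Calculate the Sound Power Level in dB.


Given values:
  W = 55.1238 W
  W_ref = 1e-12 W
Formula: SWL = 10 * log10(W / W_ref)
Compute ratio: W / W_ref = 55123800000000
Compute log10: log10(55123800000000) = 13.741339
Multiply: SWL = 10 * 13.741339 = 137.41

137.41 dB


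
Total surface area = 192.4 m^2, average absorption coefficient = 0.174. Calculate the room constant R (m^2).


Given values:
  S = 192.4 m^2, alpha = 0.174
Formula: R = S * alpha / (1 - alpha)
Numerator: 192.4 * 0.174 = 33.4776
Denominator: 1 - 0.174 = 0.826
R = 33.4776 / 0.826 = 40.53

40.53 m^2


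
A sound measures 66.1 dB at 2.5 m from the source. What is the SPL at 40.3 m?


Given values:
  SPL1 = 66.1 dB, r1 = 2.5 m, r2 = 40.3 m
Formula: SPL2 = SPL1 - 20 * log10(r2 / r1)
Compute ratio: r2 / r1 = 40.3 / 2.5 = 16.12
Compute log10: log10(16.12) = 1.207365
Compute drop: 20 * 1.207365 = 24.1473
SPL2 = 66.1 - 24.1473 = 41.95

41.95 dB


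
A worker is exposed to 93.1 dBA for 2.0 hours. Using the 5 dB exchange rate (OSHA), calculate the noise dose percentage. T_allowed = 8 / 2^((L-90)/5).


Given values:
  L = 93.1 dBA, T = 2.0 hours
Formula: T_allowed = 8 / 2^((L - 90) / 5)
Compute exponent: (93.1 - 90) / 5 = 0.62
Compute 2^(0.62) = 1.536875
T_allowed = 8 / 1.536875 = 5.205368 hours
Dose = (T / T_allowed) * 100
Dose = (2.0 / 5.205368) * 100 = 38.42

38.42 %


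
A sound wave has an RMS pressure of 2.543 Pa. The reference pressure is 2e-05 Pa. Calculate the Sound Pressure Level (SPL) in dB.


Given values:
  p = 2.543 Pa
  p_ref = 2e-05 Pa
Formula: SPL = 20 * log10(p / p_ref)
Compute ratio: p / p_ref = 2.543 / 2e-05 = 127150
Compute log10: log10(127150) = 5.104316
Multiply: SPL = 20 * 5.104316 = 102.09

102.09 dB


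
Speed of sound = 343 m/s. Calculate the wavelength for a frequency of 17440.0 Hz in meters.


Given values:
  c = 343 m/s, f = 17440.0 Hz
Formula: lambda = c / f
lambda = 343 / 17440.0
lambda = 0.0197

0.0197 m


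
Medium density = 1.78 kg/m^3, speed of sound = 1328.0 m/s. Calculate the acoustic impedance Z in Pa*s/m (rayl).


Given values:
  rho = 1.78 kg/m^3
  c = 1328.0 m/s
Formula: Z = rho * c
Z = 1.78 * 1328.0
Z = 2363.84

2363.84 rayl


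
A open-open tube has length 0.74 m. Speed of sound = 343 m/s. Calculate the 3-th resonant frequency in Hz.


Given values:
  Tube type: open-open, L = 0.74 m, c = 343 m/s, n = 3
Formula: f_n = n * c / (2 * L)
Compute 2 * L = 2 * 0.74 = 1.48
f = 3 * 343 / 1.48
f = 695.27

695.27 Hz


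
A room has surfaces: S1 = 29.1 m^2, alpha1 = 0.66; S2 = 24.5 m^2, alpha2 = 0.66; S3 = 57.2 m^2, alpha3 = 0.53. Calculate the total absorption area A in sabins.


Given surfaces:
  Surface 1: 29.1 * 0.66 = 19.206
  Surface 2: 24.5 * 0.66 = 16.17
  Surface 3: 57.2 * 0.53 = 30.316
Formula: A = sum(Si * alpha_i)
A = 19.206 + 16.17 + 30.316
A = 65.69

65.69 sabins


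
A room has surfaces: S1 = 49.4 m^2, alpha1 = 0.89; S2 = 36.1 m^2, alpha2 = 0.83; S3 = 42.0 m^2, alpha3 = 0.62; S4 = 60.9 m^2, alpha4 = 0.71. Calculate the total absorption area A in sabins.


Given surfaces:
  Surface 1: 49.4 * 0.89 = 43.966
  Surface 2: 36.1 * 0.83 = 29.963
  Surface 3: 42.0 * 0.62 = 26.04
  Surface 4: 60.9 * 0.71 = 43.239
Formula: A = sum(Si * alpha_i)
A = 43.966 + 29.963 + 26.04 + 43.239
A = 143.21

143.21 sabins


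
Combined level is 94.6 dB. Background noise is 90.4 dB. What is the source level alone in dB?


Given values:
  L_total = 94.6 dB, L_bg = 90.4 dB
Formula: L_source = 10 * log10(10^(L_total/10) - 10^(L_bg/10))
Convert to linear:
  10^(94.6/10) = 2884031503.1266
  10^(90.4/10) = 1096478196.1432
Difference: 2884031503.1266 - 1096478196.1432 = 1787553306.9834
L_source = 10 * log10(1787553306.9834) = 92.52

92.52 dB


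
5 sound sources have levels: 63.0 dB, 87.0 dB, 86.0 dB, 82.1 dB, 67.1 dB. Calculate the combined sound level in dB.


Formula: L_total = 10 * log10( sum(10^(Li/10)) )
  Source 1: 10^(63.0/10) = 1995262.315
  Source 2: 10^(87.0/10) = 501187233.6273
  Source 3: 10^(86.0/10) = 398107170.5535
  Source 4: 10^(82.1/10) = 162181009.7359
  Source 5: 10^(67.1/10) = 5128613.8399
Sum of linear values = 1068599290.0716
L_total = 10 * log10(1068599290.0716) = 90.29

90.29 dB


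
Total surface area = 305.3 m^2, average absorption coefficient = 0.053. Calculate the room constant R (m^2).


Given values:
  S = 305.3 m^2, alpha = 0.053
Formula: R = S * alpha / (1 - alpha)
Numerator: 305.3 * 0.053 = 16.1809
Denominator: 1 - 0.053 = 0.947
R = 16.1809 / 0.947 = 17.09

17.09 m^2


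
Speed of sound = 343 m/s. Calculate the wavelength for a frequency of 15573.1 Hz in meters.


Given values:
  c = 343 m/s, f = 15573.1 Hz
Formula: lambda = c / f
lambda = 343 / 15573.1
lambda = 0.022

0.022 m


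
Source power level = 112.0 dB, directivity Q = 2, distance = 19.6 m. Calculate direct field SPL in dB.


Given values:
  Lw = 112.0 dB, Q = 2, r = 19.6 m
Formula: SPL = Lw + 10 * log10(Q / (4 * pi * r^2))
Compute 4 * pi * r^2 = 4 * pi * 19.6^2 = 4827.4969
Compute Q / denom = 2 / 4827.4969 = 0.00041429
Compute 10 * log10(0.00041429) = -33.827
SPL = 112.0 + (-33.827) = 78.17

78.17 dB


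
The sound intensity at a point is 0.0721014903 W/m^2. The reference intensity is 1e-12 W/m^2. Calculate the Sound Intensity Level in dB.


Given values:
  I = 0.0721014903 W/m^2
  I_ref = 1e-12 W/m^2
Formula: SIL = 10 * log10(I / I_ref)
Compute ratio: I / I_ref = 72101490300
Compute log10: log10(72101490300) = 10.857944
Multiply: SIL = 10 * 10.857944 = 108.58

108.58 dB


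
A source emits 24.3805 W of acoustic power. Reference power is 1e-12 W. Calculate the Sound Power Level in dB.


Given values:
  W = 24.3805 W
  W_ref = 1e-12 W
Formula: SWL = 10 * log10(W / W_ref)
Compute ratio: W / W_ref = 24380500000000
Compute log10: log10(24380500000000) = 13.387043
Multiply: SWL = 10 * 13.387043 = 133.87

133.87 dB


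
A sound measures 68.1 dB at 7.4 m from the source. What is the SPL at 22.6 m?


Given values:
  SPL1 = 68.1 dB, r1 = 7.4 m, r2 = 22.6 m
Formula: SPL2 = SPL1 - 20 * log10(r2 / r1)
Compute ratio: r2 / r1 = 22.6 / 7.4 = 3.0541
Compute log10: log10(3.0541) = 0.484883
Compute drop: 20 * 0.484883 = 9.6977
SPL2 = 68.1 - 9.6977 = 58.4

58.4 dB


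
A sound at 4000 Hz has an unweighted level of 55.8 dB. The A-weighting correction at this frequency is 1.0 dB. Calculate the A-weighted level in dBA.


Given values:
  SPL = 55.8 dB
  A-weighting at 4000 Hz = 1.0 dB
Formula: L_A = SPL + A_weight
L_A = 55.8 + (1.0)
L_A = 56.8

56.8 dBA


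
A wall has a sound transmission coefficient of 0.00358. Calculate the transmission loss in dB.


Given values:
  tau = 0.00358
Formula: TL = 10 * log10(1 / tau)
Compute 1 / tau = 1 / 0.00358 = 279.3296
Compute log10(279.3296) = 2.446117
TL = 10 * 2.446117 = 24.46

24.46 dB


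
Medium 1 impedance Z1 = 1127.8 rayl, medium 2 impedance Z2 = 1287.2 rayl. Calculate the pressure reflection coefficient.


Given values:
  Z1 = 1127.8 rayl, Z2 = 1287.2 rayl
Formula: R = (Z2 - Z1) / (Z2 + Z1)
Numerator: Z2 - Z1 = 1287.2 - 1127.8 = 159.4
Denominator: Z2 + Z1 = 1287.2 + 1127.8 = 2415.0
R = 159.4 / 2415.0 = 0.066

0.066


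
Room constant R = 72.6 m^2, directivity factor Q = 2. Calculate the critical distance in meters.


Given values:
  R = 72.6 m^2, Q = 2
Formula: d_c = 0.141 * sqrt(Q * R)
Compute Q * R = 2 * 72.6 = 145.2
Compute sqrt(145.2) = 12.0499
d_c = 0.141 * 12.0499 = 1.699

1.699 m


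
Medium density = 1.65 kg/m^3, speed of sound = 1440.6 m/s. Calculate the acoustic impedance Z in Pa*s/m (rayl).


Given values:
  rho = 1.65 kg/m^3
  c = 1440.6 m/s
Formula: Z = rho * c
Z = 1.65 * 1440.6
Z = 2376.99

2376.99 rayl


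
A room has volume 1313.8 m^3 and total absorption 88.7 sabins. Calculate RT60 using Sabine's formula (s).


Given values:
  V = 1313.8 m^3
  A = 88.7 sabins
Formula: RT60 = 0.161 * V / A
Numerator: 0.161 * 1313.8 = 211.5218
RT60 = 211.5218 / 88.7 = 2.385

2.385 s


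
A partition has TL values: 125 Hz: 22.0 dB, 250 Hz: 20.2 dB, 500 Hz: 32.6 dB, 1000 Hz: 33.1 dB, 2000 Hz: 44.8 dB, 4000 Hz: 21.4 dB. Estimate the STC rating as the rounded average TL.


Given TL values at each frequency:
  125 Hz: 22.0 dB
  250 Hz: 20.2 dB
  500 Hz: 32.6 dB
  1000 Hz: 33.1 dB
  2000 Hz: 44.8 dB
  4000 Hz: 21.4 dB
Formula: STC ~ round(average of TL values)
Sum = 22.0 + 20.2 + 32.6 + 33.1 + 44.8 + 21.4 = 174.1
Average = 174.1 / 6 = 29.02
Rounded: 29

29


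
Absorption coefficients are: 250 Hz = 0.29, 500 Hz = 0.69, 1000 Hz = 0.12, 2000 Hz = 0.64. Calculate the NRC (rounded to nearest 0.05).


Given values:
  a_250 = 0.29, a_500 = 0.69
  a_1000 = 0.12, a_2000 = 0.64
Formula: NRC = (a250 + a500 + a1000 + a2000) / 4
Sum = 0.29 + 0.69 + 0.12 + 0.64 = 1.74
NRC = 1.74 / 4 = 0.435
Rounded to nearest 0.05: 0.45

0.45


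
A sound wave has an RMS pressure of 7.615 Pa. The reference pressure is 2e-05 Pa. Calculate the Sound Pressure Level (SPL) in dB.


Given values:
  p = 7.615 Pa
  p_ref = 2e-05 Pa
Formula: SPL = 20 * log10(p / p_ref)
Compute ratio: p / p_ref = 7.615 / 2e-05 = 380750
Compute log10: log10(380750) = 5.58064
Multiply: SPL = 20 * 5.58064 = 111.61

111.61 dB


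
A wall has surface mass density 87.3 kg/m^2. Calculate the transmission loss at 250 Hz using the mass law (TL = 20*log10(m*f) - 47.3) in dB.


Given values:
  m = 87.3 kg/m^2, f = 250 Hz
Formula: TL = 20 * log10(m * f) - 47.3
Compute m * f = 87.3 * 250 = 21825.0
Compute log10(21825.0) = 4.338954
Compute 20 * 4.338954 = 86.7791
TL = 86.7791 - 47.3 = 39.48

39.48 dB


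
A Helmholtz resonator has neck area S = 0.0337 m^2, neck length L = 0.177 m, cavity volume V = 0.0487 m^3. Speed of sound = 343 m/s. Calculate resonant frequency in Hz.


Given values:
  S = 0.0337 m^2, L = 0.177 m, V = 0.0487 m^3, c = 343 m/s
Formula: f = (c / (2*pi)) * sqrt(S / (V * L))
Compute V * L = 0.0487 * 0.177 = 0.0086199
Compute S / (V * L) = 0.0337 / 0.0086199 = 3.9096
Compute sqrt(3.9096) = 1.977271
Compute c / (2*pi) = 343 / 6.283185 = 54.590148
f = 54.590148 * 1.977271 = 107.94

107.94 Hz


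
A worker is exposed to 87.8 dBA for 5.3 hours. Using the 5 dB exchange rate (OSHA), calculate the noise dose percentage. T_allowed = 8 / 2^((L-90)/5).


Given values:
  L = 87.8 dBA, T = 5.3 hours
Formula: T_allowed = 8 / 2^((L - 90) / 5)
Compute exponent: (87.8 - 90) / 5 = -0.44
Compute 2^(-0.44) = 0.737135
T_allowed = 8 / 0.737135 = 10.852829 hours
Dose = (T / T_allowed) * 100
Dose = (5.3 / 10.852829) * 100 = 48.84

48.84 %


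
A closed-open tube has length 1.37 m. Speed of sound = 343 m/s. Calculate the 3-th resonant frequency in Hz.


Given values:
  Tube type: closed-open, L = 1.37 m, c = 343 m/s, n = 3
Formula: f_n = (2n - 1) * c / (4 * L)
Compute 2n - 1 = 2*3 - 1 = 5
Compute 4 * L = 4 * 1.37 = 5.48
f = 5 * 343 / 5.48
f = 312.96

312.96 Hz


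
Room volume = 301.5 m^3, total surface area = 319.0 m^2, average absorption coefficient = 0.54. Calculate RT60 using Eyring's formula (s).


Given values:
  V = 301.5 m^3, S = 319.0 m^2, alpha = 0.54
Formula: RT60 = 0.161 * V / (-S * ln(1 - alpha))
Compute ln(1 - 0.54) = ln(0.46) = -0.776529
Denominator: -319.0 * -0.776529 = 247.7128
Numerator: 0.161 * 301.5 = 48.5415
RT60 = 48.5415 / 247.7128 = 0.196

0.196 s


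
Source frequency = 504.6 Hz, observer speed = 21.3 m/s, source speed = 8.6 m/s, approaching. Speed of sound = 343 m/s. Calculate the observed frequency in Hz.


Given values:
  f_s = 504.6 Hz, v_o = 21.3 m/s, v_s = 8.6 m/s
  Direction: approaching
Formula: f_o = f_s * (c + v_o) / (c - v_s)
Numerator: c + v_o = 343 + 21.3 = 364.3
Denominator: c - v_s = 343 - 8.6 = 334.4
f_o = 504.6 * 364.3 / 334.4 = 549.72

549.72 Hz


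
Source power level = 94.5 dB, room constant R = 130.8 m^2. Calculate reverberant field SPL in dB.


Given values:
  Lw = 94.5 dB, R = 130.8 m^2
Formula: SPL = Lw + 10 * log10(4 / R)
Compute 4 / R = 4 / 130.8 = 0.030581
Compute 10 * log10(0.030581) = -15.1455
SPL = 94.5 + (-15.1455) = 79.35

79.35 dB


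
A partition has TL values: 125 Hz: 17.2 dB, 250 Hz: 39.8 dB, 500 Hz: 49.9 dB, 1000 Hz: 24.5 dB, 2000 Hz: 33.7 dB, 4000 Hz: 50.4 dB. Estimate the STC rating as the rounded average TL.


Given TL values at each frequency:
  125 Hz: 17.2 dB
  250 Hz: 39.8 dB
  500 Hz: 49.9 dB
  1000 Hz: 24.5 dB
  2000 Hz: 33.7 dB
  4000 Hz: 50.4 dB
Formula: STC ~ round(average of TL values)
Sum = 17.2 + 39.8 + 49.9 + 24.5 + 33.7 + 50.4 = 215.5
Average = 215.5 / 6 = 35.92
Rounded: 36

36


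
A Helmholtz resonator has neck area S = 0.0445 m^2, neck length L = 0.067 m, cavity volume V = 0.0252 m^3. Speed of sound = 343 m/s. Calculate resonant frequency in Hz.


Given values:
  S = 0.0445 m^2, L = 0.067 m, V = 0.0252 m^3, c = 343 m/s
Formula: f = (c / (2*pi)) * sqrt(S / (V * L))
Compute V * L = 0.0252 * 0.067 = 0.0016884
Compute S / (V * L) = 0.0445 / 0.0016884 = 26.3563
Compute sqrt(26.3563) = 5.133839
Compute c / (2*pi) = 343 / 6.283185 = 54.590148
f = 54.590148 * 5.133839 = 280.26

280.26 Hz


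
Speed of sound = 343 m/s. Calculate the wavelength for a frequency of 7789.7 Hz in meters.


Given values:
  c = 343 m/s, f = 7789.7 Hz
Formula: lambda = c / f
lambda = 343 / 7789.7
lambda = 0.044

0.044 m


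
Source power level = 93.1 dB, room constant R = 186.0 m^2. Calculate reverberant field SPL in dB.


Given values:
  Lw = 93.1 dB, R = 186.0 m^2
Formula: SPL = Lw + 10 * log10(4 / R)
Compute 4 / R = 4 / 186.0 = 0.021505
Compute 10 * log10(0.021505) = -16.6746
SPL = 93.1 + (-16.6746) = 76.43

76.43 dB


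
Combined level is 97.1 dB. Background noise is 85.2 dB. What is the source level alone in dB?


Given values:
  L_total = 97.1 dB, L_bg = 85.2 dB
Formula: L_source = 10 * log10(10^(L_total/10) - 10^(L_bg/10))
Convert to linear:
  10^(97.1/10) = 5128613839.9136
  10^(85.2/10) = 331131121.4826
Difference: 5128613839.9136 - 331131121.4826 = 4797482718.431
L_source = 10 * log10(4797482718.431) = 96.81

96.81 dB


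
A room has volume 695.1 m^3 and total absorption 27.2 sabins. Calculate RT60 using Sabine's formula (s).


Given values:
  V = 695.1 m^3
  A = 27.2 sabins
Formula: RT60 = 0.161 * V / A
Numerator: 0.161 * 695.1 = 111.9111
RT60 = 111.9111 / 27.2 = 4.114

4.114 s


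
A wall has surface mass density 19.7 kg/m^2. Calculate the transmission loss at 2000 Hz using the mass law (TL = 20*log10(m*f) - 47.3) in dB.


Given values:
  m = 19.7 kg/m^2, f = 2000 Hz
Formula: TL = 20 * log10(m * f) - 47.3
Compute m * f = 19.7 * 2000 = 39400.0
Compute log10(39400.0) = 4.595496
Compute 20 * 4.595496 = 91.9099
TL = 91.9099 - 47.3 = 44.61

44.61 dB


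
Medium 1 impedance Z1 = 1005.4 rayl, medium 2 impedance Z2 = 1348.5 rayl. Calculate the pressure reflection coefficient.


Given values:
  Z1 = 1005.4 rayl, Z2 = 1348.5 rayl
Formula: R = (Z2 - Z1) / (Z2 + Z1)
Numerator: Z2 - Z1 = 1348.5 - 1005.4 = 343.1
Denominator: Z2 + Z1 = 1348.5 + 1005.4 = 2353.9
R = 343.1 / 2353.9 = 0.1458

0.1458


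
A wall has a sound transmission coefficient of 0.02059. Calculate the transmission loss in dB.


Given values:
  tau = 0.02059
Formula: TL = 10 * log10(1 / tau)
Compute 1 / tau = 1 / 0.02059 = 48.5673
Compute log10(48.5673) = 1.686344
TL = 10 * 1.686344 = 16.86

16.86 dB


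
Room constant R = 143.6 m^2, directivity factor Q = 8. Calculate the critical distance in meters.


Given values:
  R = 143.6 m^2, Q = 8
Formula: d_c = 0.141 * sqrt(Q * R)
Compute Q * R = 8 * 143.6 = 1148.8
Compute sqrt(1148.8) = 33.894
d_c = 0.141 * 33.894 = 4.779

4.779 m


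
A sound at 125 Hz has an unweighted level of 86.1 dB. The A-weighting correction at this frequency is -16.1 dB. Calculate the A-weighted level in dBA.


Given values:
  SPL = 86.1 dB
  A-weighting at 125 Hz = -16.1 dB
Formula: L_A = SPL + A_weight
L_A = 86.1 + (-16.1)
L_A = 70.0

70.0 dBA


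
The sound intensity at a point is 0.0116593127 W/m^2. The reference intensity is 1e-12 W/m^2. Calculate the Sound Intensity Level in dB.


Given values:
  I = 0.0116593127 W/m^2
  I_ref = 1e-12 W/m^2
Formula: SIL = 10 * log10(I / I_ref)
Compute ratio: I / I_ref = 11659312700
Compute log10: log10(11659312700) = 10.066673
Multiply: SIL = 10 * 10.066673 = 100.67

100.67 dB


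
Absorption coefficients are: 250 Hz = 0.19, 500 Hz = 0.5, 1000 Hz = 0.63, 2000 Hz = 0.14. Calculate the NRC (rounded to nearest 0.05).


Given values:
  a_250 = 0.19, a_500 = 0.5
  a_1000 = 0.63, a_2000 = 0.14
Formula: NRC = (a250 + a500 + a1000 + a2000) / 4
Sum = 0.19 + 0.5 + 0.63 + 0.14 = 1.46
NRC = 1.46 / 4 = 0.365
Rounded to nearest 0.05: 0.35

0.35


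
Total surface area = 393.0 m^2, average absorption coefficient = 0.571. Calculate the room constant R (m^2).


Given values:
  S = 393.0 m^2, alpha = 0.571
Formula: R = S * alpha / (1 - alpha)
Numerator: 393.0 * 0.571 = 224.403
Denominator: 1 - 0.571 = 0.429
R = 224.403 / 0.429 = 523.08

523.08 m^2


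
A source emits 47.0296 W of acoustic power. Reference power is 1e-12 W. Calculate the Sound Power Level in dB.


Given values:
  W = 47.0296 W
  W_ref = 1e-12 W
Formula: SWL = 10 * log10(W / W_ref)
Compute ratio: W / W_ref = 47029600000000
Compute log10: log10(47029600000000) = 13.672371
Multiply: SWL = 10 * 13.672371 = 136.72

136.72 dB


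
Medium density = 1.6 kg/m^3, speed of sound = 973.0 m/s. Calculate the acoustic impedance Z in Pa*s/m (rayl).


Given values:
  rho = 1.6 kg/m^3
  c = 973.0 m/s
Formula: Z = rho * c
Z = 1.6 * 973.0
Z = 1556.8

1556.8 rayl


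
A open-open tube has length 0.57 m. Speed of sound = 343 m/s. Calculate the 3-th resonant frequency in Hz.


Given values:
  Tube type: open-open, L = 0.57 m, c = 343 m/s, n = 3
Formula: f_n = n * c / (2 * L)
Compute 2 * L = 2 * 0.57 = 1.14
f = 3 * 343 / 1.14
f = 902.63

902.63 Hz


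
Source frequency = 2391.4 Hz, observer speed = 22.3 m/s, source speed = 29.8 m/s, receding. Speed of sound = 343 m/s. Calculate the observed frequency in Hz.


Given values:
  f_s = 2391.4 Hz, v_o = 22.3 m/s, v_s = 29.8 m/s
  Direction: receding
Formula: f_o = f_s * (c - v_o) / (c + v_s)
Numerator: c - v_o = 343 - 22.3 = 320.7
Denominator: c + v_s = 343 + 29.8 = 372.8
f_o = 2391.4 * 320.7 / 372.8 = 2057.19

2057.19 Hz


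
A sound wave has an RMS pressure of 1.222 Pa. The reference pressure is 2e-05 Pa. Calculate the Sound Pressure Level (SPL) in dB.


Given values:
  p = 1.222 Pa
  p_ref = 2e-05 Pa
Formula: SPL = 20 * log10(p / p_ref)
Compute ratio: p / p_ref = 1.222 / 2e-05 = 61100
Compute log10: log10(61100) = 4.786041
Multiply: SPL = 20 * 4.786041 = 95.72

95.72 dB


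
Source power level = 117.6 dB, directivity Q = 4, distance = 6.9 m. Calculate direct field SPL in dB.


Given values:
  Lw = 117.6 dB, Q = 4, r = 6.9 m
Formula: SPL = Lw + 10 * log10(Q / (4 * pi * r^2))
Compute 4 * pi * r^2 = 4 * pi * 6.9^2 = 598.2849
Compute Q / denom = 4 / 598.2849 = 0.00668578
Compute 10 * log10(0.00668578) = -21.7485
SPL = 117.6 + (-21.7485) = 95.85

95.85 dB


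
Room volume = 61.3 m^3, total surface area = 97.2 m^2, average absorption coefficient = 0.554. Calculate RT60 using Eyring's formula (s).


Given values:
  V = 61.3 m^3, S = 97.2 m^2, alpha = 0.554
Formula: RT60 = 0.161 * V / (-S * ln(1 - alpha))
Compute ln(1 - 0.554) = ln(0.446) = -0.807436
Denominator: -97.2 * -0.807436 = 78.4828
Numerator: 0.161 * 61.3 = 9.8693
RT60 = 9.8693 / 78.4828 = 0.126

0.126 s


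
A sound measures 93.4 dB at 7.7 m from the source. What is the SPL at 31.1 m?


Given values:
  SPL1 = 93.4 dB, r1 = 7.7 m, r2 = 31.1 m
Formula: SPL2 = SPL1 - 20 * log10(r2 / r1)
Compute ratio: r2 / r1 = 31.1 / 7.7 = 4.039
Compute log10: log10(4.039) = 0.606274
Compute drop: 20 * 0.606274 = 12.1255
SPL2 = 93.4 - 12.1255 = 81.27

81.27 dB


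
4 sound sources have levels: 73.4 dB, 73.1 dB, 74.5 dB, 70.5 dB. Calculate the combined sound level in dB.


Formula: L_total = 10 * log10( sum(10^(Li/10)) )
  Source 1: 10^(73.4/10) = 21877616.2395
  Source 2: 10^(73.1/10) = 20417379.4467
  Source 3: 10^(74.5/10) = 28183829.3126
  Source 4: 10^(70.5/10) = 11220184.543
Sum of linear values = 81699009.5418
L_total = 10 * log10(81699009.5418) = 79.12

79.12 dB


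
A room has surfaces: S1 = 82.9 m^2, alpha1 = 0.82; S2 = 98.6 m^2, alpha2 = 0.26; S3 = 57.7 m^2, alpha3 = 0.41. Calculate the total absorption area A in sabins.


Given surfaces:
  Surface 1: 82.9 * 0.82 = 67.978
  Surface 2: 98.6 * 0.26 = 25.636
  Surface 3: 57.7 * 0.41 = 23.657
Formula: A = sum(Si * alpha_i)
A = 67.978 + 25.636 + 23.657
A = 117.27

117.27 sabins


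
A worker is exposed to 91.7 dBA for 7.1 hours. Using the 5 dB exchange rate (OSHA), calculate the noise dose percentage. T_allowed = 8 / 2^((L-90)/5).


Given values:
  L = 91.7 dBA, T = 7.1 hours
Formula: T_allowed = 8 / 2^((L - 90) / 5)
Compute exponent: (91.7 - 90) / 5 = 0.34
Compute 2^(0.34) = 1.265757
T_allowed = 8 / 1.265757 = 6.320328 hours
Dose = (T / T_allowed) * 100
Dose = (7.1 / 6.320328) * 100 = 112.34

112.34 %
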